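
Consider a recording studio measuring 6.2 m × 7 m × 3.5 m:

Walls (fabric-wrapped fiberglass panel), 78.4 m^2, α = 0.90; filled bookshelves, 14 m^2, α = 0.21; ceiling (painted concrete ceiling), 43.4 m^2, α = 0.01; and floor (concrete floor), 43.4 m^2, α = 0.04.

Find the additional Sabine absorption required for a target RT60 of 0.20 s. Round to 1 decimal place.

A₁ = Σ Sᵢαᵢ = 78.4·0.90 + 14·0.21 + 43.4·0.01 + 43.4·0.04 = 75.670 sabins.
V = 151.9 m³. Required absorption A₂ = 0.161 × 151.9 / 0.20 = 122.280 sabins.
Shortfall: 122.280 − 75.670 = 46.6 sabins.

46.6 sabins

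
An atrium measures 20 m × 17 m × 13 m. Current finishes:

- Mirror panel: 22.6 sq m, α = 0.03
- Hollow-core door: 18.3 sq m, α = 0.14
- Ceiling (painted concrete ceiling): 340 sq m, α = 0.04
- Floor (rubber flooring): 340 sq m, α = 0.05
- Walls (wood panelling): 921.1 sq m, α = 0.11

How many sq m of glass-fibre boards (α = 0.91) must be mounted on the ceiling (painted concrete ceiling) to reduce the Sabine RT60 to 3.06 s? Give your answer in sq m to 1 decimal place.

111.9

A₁ = Σ Sᵢαᵢ = 22.6*0.03 + 18.3*0.14 + 340*0.04 + 340*0.05 + 921.1*0.11 = 135.161 sabins.
Required A₂ = 0.161·4420/3.06 = 232.556 sabins.
Absorption to add: 232.556 − 135.161 = 97.395 sabins.
Net gain per sq m: Δα = 0.91 − 0.04 = 0.87.
Area = ΔA/Δα = 97.395/0.87 = 111.9 sq m.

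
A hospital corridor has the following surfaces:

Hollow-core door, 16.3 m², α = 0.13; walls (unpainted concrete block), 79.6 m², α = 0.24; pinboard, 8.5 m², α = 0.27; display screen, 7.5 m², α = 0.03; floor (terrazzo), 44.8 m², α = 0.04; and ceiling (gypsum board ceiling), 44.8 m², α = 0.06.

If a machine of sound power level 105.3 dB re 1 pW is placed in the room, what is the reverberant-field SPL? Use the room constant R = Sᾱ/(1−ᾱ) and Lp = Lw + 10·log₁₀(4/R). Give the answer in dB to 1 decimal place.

96.2 dB

A = 28.223 sabins; S = 201.5 m².
ᾱ = 28.223/201.5 = 0.1401; R = Sᾱ/(1−ᾱ) = 28.223/(1−0.1401) = 32.821 m².
Lp = Lw + 10 log₁₀(4/R) = 105.3 -9.14 = 96.2 dB.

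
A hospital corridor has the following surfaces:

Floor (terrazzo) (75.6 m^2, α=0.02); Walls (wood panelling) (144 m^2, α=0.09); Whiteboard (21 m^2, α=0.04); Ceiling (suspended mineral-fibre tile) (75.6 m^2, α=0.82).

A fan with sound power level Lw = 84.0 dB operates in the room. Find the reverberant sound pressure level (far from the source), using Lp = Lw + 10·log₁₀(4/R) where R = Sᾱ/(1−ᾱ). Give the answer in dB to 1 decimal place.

Σ(Sᵢαᵢ) = 75.6·0.02 + 144·0.09 + 21·0.04 + 75.6·0.82 = 77.304; total area S = 316.2 m^2.
ᾱ = 0.2445, so room constant R = A/(1−ᾱ) = 102.322 m^2.
Lp = 84.0 + 10·log₁₀(4/102.322) = 84.0 + (-14.08) = 69.9 dB.

69.9 dB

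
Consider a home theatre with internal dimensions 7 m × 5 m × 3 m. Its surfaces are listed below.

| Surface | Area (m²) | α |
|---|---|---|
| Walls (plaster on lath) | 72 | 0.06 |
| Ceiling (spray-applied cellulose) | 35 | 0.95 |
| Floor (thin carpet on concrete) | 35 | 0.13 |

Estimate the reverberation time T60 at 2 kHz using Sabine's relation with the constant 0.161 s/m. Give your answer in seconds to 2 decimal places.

Summing Sᵢαᵢ: 4.320 + 33.250 + 4.550 → A = 42.120 sabins.
V = 7·5·3 = 105 m³.
Sabine: RT60 = 0.161 × 105 / 42.120 = 0.40 s.

0.40 sec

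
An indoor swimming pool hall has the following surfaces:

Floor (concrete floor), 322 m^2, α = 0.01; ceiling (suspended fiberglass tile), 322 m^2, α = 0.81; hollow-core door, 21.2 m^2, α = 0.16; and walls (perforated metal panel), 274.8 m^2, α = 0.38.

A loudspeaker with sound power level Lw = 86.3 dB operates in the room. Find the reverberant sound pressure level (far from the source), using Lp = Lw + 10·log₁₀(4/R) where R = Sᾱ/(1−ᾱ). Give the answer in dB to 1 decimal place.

64.4 dB

Σ(Sᵢαᵢ) = 322×0.01 + 322×0.81 + 21.2×0.16 + 274.8×0.38 = 371.856; total area S = 940.0 m^2.
ᾱ = 0.3956, so room constant R = A/(1−ᾱ) = 615.248 m^2.
Lp = Lw + 10 log₁₀(4/R) = 86.3 -21.87 = 64.4 dB.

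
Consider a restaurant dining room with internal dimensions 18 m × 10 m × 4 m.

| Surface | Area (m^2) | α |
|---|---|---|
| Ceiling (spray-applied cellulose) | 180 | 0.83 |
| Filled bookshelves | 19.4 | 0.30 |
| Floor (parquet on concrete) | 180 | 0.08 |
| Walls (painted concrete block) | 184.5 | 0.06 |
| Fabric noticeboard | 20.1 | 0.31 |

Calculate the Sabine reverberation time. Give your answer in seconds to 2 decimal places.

Summing Sᵢαᵢ: 149.400 + 5.820 + 14.400 + 11.070 + 6.231 → A = 186.921 sabins.
Volume V = 18 × 10 × 4 = 720 m³.
Sabine: RT60 = 0.161 × 720 / 186.921 = 0.62 s.

0.62 seconds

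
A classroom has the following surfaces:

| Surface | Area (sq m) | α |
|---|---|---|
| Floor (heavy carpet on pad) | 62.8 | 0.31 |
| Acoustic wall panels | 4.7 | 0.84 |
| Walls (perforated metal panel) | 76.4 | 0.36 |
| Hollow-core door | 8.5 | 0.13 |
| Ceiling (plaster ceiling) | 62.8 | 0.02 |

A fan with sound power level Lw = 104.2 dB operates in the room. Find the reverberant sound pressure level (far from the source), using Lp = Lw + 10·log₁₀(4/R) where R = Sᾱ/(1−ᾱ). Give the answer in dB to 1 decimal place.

91.7 dB

A = 53.281 sabins; S = 215.2 sq m.
ᾱ = 53.281/215.2 = 0.2476; R = Sᾱ/(1−ᾱ) = 53.281/(1−0.2476) = 70.815 sq m.
Lp = 104.2 + 10·log₁₀(4/70.815) = 104.2 + (-12.48) = 91.7 dB.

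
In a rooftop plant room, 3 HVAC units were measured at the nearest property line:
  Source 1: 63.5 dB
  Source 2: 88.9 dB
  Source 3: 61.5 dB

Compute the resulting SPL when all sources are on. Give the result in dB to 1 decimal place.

Σ 10^(Lᵢ/10) = 7.799e+08.
Combined level = 10 log₁₀(7.799e+08) = 88.9 dB.

88.9 dB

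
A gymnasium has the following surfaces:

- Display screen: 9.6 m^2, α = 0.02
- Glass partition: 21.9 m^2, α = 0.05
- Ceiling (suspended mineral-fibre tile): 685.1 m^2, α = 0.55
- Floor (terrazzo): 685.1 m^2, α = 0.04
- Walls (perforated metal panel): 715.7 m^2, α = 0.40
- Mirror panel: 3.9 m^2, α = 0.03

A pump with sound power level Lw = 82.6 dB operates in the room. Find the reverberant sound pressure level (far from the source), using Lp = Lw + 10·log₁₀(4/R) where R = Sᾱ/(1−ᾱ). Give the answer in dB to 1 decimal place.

58.5 dB

A = 691.893 sabins; S = 2121.3 m^2.
ᾱ = 0.3262, so room constant R = A/(1−ᾱ) = 1026.852 m^2.
Lp = 82.6 + 10·log₁₀(4/1026.852) = 82.6 + (-24.09) = 58.5 dB.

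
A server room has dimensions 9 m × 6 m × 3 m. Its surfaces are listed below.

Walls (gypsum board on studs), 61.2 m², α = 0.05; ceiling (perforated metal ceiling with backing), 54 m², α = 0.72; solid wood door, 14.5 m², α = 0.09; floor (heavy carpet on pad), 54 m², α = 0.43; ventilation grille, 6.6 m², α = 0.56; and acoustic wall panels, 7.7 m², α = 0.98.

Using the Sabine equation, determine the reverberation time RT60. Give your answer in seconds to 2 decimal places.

Summing Sᵢαᵢ: 3.060 + 38.880 + 1.305 + 23.220 + 3.696 + 7.546 → A = 77.707 sabins.
Room volume: 162 m³.
RT60 = 0.161 · V / A = 0.161 × 162 / 77.707 = 0.34 s.

0.34 s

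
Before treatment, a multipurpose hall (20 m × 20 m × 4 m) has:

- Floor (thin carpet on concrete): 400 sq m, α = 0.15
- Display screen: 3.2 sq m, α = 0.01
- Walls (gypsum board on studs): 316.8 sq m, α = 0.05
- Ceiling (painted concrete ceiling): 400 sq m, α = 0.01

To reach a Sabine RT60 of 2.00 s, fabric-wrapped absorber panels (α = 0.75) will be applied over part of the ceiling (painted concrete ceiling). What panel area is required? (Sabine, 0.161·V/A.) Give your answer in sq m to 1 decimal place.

Equivalent absorption area: A₁ = 400*0.15 + 3.2*0.01 + 316.8*0.05 + 400*0.01 = 79.872 sq m.
V = 1600 m³. Target absorption A₂ = 0.161 × 1600 / 2.00 = 128.800 sabins.
ΔA needed = 128.800 − 79.872 = 48.928 sabins.
Each sq m of panel replacing the ceiling (painted concrete ceiling) adds (0.75 − 0.01) = 0.74 sabins.
Panel area = 48.928 / 0.74 = 66.1 sq m.

66.1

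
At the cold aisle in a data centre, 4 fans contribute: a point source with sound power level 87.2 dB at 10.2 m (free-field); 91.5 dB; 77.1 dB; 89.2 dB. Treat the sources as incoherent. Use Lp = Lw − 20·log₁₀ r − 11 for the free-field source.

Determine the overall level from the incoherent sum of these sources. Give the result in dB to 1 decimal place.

93.6 dB

Source at 10.2 m: Lp = 87.2 − 20·log₁₀(10.2) − 11 = 56.0 dB.
Sum in the linear (power) domain: Σ 10^(Lᵢ/10) = 10^(56.0/10) + 10^(91.5/10) + 10^(77.1/10) + 10^(89.2/10) = 2.296e+09.
Back to dB: 10·log₁₀ Σ = 93.6 dB.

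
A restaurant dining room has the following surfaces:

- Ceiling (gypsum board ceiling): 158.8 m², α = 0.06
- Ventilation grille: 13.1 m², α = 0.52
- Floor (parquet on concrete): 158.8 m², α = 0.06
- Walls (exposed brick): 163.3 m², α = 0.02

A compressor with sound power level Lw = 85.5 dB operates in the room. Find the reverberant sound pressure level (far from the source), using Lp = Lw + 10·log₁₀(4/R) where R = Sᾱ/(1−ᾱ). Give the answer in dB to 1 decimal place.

A = 29.134 sabins; S = 494.0 m².
ᾱ = 29.134/494.0 = 0.0590; R = Sᾱ/(1−ᾱ) = 29.134/(1−0.0590) = 30.961 m².
Lp = 85.5 + 10·log₁₀(4/30.961) = 85.5 + (-8.89) = 76.6 dB.

76.6 dB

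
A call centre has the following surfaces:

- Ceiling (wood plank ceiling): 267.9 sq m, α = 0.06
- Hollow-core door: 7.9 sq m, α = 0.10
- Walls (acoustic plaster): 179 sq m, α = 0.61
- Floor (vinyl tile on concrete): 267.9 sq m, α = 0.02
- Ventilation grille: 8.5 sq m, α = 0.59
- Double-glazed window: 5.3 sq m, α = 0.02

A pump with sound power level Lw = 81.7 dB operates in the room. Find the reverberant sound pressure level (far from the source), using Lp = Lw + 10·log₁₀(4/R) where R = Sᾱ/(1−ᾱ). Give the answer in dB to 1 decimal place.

65.5 dB

Σ(Sᵢαᵢ) = 267.9·0.06 + 7.9·0.10 + 179·0.61 + 267.9·0.02 + 8.5·0.59 + 5.3·0.02 = 136.533; total area S = 736.5 sq m.
ᾱ = 0.1854, so room constant R = A/(1−ᾱ) = 167.607 sq m.
Lp = 81.7 + 10·log₁₀(4/167.607) = 81.7 + (-16.22) = 65.5 dB.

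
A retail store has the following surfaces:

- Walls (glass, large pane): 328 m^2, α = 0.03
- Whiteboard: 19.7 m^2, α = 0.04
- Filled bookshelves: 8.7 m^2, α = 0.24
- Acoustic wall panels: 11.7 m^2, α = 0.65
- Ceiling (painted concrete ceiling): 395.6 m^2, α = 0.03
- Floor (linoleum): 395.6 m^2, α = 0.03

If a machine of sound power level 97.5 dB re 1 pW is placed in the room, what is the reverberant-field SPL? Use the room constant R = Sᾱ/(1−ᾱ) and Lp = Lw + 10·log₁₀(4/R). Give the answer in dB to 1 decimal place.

86.9 dB

Σ(Sᵢαᵢ) = 328·0.03 + 19.7·0.04 + 8.7·0.24 + 11.7·0.65 + 395.6·0.03 + 395.6·0.03 = 44.057; total area S = 1159.3 m^2.
ᾱ = 44.057/1159.3 = 0.0380; R = Sᾱ/(1−ᾱ) = 44.057/(1−0.0380) = 45.797 m^2.
Lp = Lw + 10 log₁₀(4/R) = 97.5 -10.59 = 86.9 dB.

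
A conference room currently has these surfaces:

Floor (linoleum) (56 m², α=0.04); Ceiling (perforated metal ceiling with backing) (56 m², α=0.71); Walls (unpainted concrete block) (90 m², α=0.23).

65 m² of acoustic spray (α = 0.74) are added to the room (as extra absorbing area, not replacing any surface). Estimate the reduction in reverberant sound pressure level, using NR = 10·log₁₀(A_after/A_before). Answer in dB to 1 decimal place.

2.5 dB

A_before = Σ Sᵢαᵢ = 56·0.04 + 56·0.71 + 90·0.23 = 62.700 sabins.
Added absorption = 65 × 0.74 = 48.100 sabins.
New total A_after = 110.800 sabins.
Reduction = 10 log₁₀(A_after/A_before) = 10 log₁₀(1.7671) = 2.5 dB.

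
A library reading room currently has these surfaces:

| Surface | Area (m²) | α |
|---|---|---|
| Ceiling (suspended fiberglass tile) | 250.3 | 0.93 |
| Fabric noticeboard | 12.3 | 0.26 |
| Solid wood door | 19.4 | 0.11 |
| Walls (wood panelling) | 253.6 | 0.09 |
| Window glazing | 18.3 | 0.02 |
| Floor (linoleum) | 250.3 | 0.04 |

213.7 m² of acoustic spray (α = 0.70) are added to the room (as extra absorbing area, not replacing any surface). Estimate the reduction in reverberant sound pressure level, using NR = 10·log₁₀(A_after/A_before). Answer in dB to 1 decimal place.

1.9 dB

Total absorption A_before = 250.3×0.93 + 12.3×0.26 + 19.4×0.11 + 253.6×0.09 + 18.3×0.02 + 250.3×0.04
  = 232.779 + 3.198 + 2.134 + 22.824 + 0.366 + 10.012 = 271.313 m² sabins.
Added absorption = 213.7 × 0.70 = 149.590 sabins.
New total A_after = 420.903 sabins.
Reduction = 10 log₁₀(A_after/A_before) = 10 log₁₀(1.5514) = 1.9 dB.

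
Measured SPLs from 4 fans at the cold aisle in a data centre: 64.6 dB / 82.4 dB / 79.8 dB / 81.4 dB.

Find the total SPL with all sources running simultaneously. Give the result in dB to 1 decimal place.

86.1 dB

Converting to relative power and adding: 10^(64.6/10) + 10^(82.4/10) + 10^(79.8/10) + 10^(81.4/10) = 4.102e+08.
Back to dB: 10·log₁₀ Σ = 86.1 dB.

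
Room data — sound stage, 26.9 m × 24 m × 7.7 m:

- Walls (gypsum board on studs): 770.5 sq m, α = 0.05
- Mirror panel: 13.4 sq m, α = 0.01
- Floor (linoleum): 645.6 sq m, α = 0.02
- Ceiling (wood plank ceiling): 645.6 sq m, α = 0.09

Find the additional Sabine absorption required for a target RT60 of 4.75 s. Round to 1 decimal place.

A₁ = Σ Sᵢαᵢ = 770.5×0.05 + 13.4×0.01 + 645.6×0.02 + 645.6×0.09 = 109.675 sabins.
For T = 4.75 s, need A₂ = 0.161·V/T = 0.161·4971.12/4.75 = 168.495 sabins.
ΔA = A₂ − A₁ = 168.495 − 109.675 = 58.8 sabins.

58.8 sabins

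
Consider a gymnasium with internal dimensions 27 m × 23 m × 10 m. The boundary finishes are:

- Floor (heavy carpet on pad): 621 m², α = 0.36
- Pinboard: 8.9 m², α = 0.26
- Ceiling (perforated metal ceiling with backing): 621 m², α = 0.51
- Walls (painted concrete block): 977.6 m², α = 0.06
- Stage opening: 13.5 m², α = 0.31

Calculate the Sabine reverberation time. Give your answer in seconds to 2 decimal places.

1.65 seconds

Equivalent absorption area: A = 621·0.36 + 8.9·0.26 + 621·0.51 + 977.6·0.06 + 13.5·0.31 = 605.425 m².
Room volume: 6210 m³.
T = 0.161 V/A = 0.161·6210/605.425 = 1.65 s.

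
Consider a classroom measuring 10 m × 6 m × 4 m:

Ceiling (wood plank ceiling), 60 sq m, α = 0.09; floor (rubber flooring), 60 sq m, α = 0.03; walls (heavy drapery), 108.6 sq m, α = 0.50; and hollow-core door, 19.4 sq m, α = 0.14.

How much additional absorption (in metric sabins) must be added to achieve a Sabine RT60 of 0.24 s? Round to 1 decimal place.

96.8 sabins

A₁ = Σ Sᵢαᵢ = 60·0.09 + 60·0.03 + 108.6·0.50 + 19.4·0.14 = 64.216 sabins.
V = 240 m³. Required absorption A₂ = 0.161 × 240 / 0.24 = 161.000 sabins.
Additional absorption ΔA = 161.000 − 64.216 = 96.8 sabins.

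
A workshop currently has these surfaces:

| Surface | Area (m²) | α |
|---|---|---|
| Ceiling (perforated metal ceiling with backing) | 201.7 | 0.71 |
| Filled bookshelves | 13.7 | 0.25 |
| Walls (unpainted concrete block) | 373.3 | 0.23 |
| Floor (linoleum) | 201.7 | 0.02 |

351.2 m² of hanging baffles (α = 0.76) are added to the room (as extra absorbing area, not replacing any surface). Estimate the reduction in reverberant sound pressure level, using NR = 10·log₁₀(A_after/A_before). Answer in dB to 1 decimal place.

Total absorption A_before = 201.7*0.71 + 13.7*0.25 + 373.3*0.23 + 201.7*0.02
  = 143.207 + 3.425 + 85.859 + 4.034 = 236.525 m² sabins.
Added absorption = 351.2 × 0.76 = 266.912 sabins.
New total A_after = 503.437 sabins.
NR = 10·log₁₀(503.437/236.525) = 3.3 dB.

3.3 dB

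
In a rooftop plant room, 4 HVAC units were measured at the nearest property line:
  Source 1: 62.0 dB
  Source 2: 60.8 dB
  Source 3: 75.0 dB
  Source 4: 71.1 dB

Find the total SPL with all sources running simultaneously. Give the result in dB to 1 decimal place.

Converting to relative power and adding: 10^(62.0/10) + 10^(60.8/10) + 10^(75.0/10) + 10^(71.1/10) = 4.729e+07.
Combined level = 10 log₁₀(4.729e+07) = 76.7 dB.

76.7 dB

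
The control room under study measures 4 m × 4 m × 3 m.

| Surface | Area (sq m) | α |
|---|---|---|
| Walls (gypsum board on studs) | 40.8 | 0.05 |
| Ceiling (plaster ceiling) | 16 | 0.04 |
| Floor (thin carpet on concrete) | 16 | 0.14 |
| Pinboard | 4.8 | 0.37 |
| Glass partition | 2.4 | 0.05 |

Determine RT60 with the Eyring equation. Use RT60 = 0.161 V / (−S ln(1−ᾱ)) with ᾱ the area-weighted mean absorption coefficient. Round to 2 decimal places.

1.08 seconds

Total surface area S = 40.8 + 16 + 16 + 4.8 + 2.4 = 80.0 sq m.
Σ(Sᵢαᵢ) = 40.8×0.05 + 16×0.04 + 16×0.14 + 4.8×0.37 + 2.4×0.05 = 6.816.
ᾱ = 6.816 / 80.0 = 0.0852.
Eyring denominator: −S ln(1−ᾱ) = 7.124.
V = 4 × 4 × 3 = 48 m³.
RT60 = 0.161 × 48 / 7.124 = 1.08 s.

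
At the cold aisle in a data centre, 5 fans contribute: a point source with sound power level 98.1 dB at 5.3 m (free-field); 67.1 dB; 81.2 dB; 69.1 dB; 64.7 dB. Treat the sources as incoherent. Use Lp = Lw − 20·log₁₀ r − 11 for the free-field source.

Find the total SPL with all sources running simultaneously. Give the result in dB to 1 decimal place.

Source at 5.3 m: Lp = 98.1 − 20·log₁₀(5.3) − 11 = 72.6 dB.
Sum in the linear (power) domain: Σ 10^(Lᵢ/10) = 10^(72.6/10) + 10^(67.1/10) + 10^(81.2/10) + 10^(69.1/10) + 10^(64.7/10) = 1.662e+08.
Back to dB: 10·log₁₀ Σ = 82.2 dB.

82.2 dB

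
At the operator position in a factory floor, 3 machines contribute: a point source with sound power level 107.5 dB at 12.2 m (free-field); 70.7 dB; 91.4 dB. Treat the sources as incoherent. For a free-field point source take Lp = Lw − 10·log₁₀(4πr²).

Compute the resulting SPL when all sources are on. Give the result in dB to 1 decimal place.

91.5 dB

Source at 12.2 m: Lp = 107.5 − 10·log₁₀(4π·12.2²) = 107.5 − 10·log₁₀(1870.379) = 74.8 dB.
Sum in the linear (power) domain: Σ 10^(Lᵢ/10) = 10^(74.8/10) + 10^(70.7/10) + 10^(91.4/10) = 1.422e+09.
Combined level = 10 log₁₀(1.422e+09) = 91.5 dB.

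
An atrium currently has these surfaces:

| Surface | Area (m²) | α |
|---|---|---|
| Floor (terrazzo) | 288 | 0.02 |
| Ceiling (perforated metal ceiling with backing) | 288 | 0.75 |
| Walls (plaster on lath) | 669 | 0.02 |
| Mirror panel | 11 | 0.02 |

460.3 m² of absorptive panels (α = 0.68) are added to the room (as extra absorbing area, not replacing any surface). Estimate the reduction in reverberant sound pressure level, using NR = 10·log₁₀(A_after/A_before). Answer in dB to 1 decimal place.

3.7 dB

Total absorption A_before = 288×0.02 + 288×0.75 + 669×0.02 + 11×0.02
  = 5.760 + 216.000 + 13.380 + 0.220 = 235.360 m² sabins.
Treatment contributes 460.3·0.68 = 313.004 sabins.
New total A_after = 548.364 sabins.
NR = 10·log₁₀(548.364/235.360) = 3.7 dB.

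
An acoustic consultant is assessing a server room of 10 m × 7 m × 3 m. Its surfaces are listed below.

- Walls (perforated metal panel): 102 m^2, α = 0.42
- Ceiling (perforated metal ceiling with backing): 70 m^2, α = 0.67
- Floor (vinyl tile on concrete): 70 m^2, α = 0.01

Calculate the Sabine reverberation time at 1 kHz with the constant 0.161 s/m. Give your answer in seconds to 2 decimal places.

0.37 s

A = Σ Sᵢαᵢ = 102*0.42 + 70*0.67 + 70*0.01 = 90.440 sabins.
V = 10·7·3 = 210 m³.
T = 0.161 V/A = 0.161·210/90.440 = 0.37 s.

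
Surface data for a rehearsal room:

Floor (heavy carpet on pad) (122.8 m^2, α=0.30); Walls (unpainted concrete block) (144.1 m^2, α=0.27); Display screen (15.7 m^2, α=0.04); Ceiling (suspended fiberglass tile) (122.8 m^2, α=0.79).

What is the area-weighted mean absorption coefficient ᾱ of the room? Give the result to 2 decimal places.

0.43

S = Σ Sᵢ = 122.8 + 144.1 + 15.7 + 122.8 = 405.4 m^2.
Σ(Sᵢαᵢ) = 122.8·0.30 + 144.1·0.27 + 15.7·0.04 + 122.8·0.79 = 173.387.
ᾱ = A/S = 0.43.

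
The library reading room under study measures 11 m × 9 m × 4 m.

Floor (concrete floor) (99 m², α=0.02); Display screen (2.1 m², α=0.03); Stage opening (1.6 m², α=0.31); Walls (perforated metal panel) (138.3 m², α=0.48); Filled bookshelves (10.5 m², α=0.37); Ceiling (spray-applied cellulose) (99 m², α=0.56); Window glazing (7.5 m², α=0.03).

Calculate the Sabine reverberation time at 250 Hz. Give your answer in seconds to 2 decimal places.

0.50 s

Summing Sᵢαᵢ: 1.980 + 0.063 + 0.496 + 66.384 + 3.885 + 55.440 + 0.225 → A = 128.473 sabins.
Room volume: 396 m³.
Sabine: RT60 = 0.161 × 396 / 128.473 = 0.50 s.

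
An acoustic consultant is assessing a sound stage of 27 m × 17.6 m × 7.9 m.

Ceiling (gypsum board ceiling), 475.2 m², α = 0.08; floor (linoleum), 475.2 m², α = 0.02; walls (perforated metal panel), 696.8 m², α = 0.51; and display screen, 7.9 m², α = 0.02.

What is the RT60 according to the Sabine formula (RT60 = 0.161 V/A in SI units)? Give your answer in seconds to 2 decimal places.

1.50 s

A = Σ Sᵢαᵢ = 475.2×0.08 + 475.2×0.02 + 696.8×0.51 + 7.9×0.02 = 403.046 sabins.
Volume V = 27 × 17.6 × 7.9 = 3754.08 m³.
RT60 = 0.161 · V / A = 0.161 × 3754.08 / 403.046 = 1.50 s.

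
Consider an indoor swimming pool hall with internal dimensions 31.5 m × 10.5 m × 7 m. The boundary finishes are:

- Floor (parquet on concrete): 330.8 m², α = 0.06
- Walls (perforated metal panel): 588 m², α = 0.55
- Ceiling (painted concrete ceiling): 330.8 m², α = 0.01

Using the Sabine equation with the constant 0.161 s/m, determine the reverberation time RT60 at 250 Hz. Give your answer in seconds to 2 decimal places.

A = Σ Sᵢαᵢ = 330.8*0.06 + 588*0.55 + 330.8*0.01 = 346.556 sabins.
V = 31.5·10.5·7 = 2315.25 m³.
Sabine: RT60 = 0.161 × 2315.25 / 346.556 = 1.08 s.

1.08 seconds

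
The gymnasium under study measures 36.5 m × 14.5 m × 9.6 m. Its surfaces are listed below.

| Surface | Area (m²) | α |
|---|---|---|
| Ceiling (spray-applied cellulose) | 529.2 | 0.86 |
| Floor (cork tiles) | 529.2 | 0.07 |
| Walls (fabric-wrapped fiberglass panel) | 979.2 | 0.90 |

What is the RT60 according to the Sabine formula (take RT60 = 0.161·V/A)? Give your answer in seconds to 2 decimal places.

0.60 s

A = Σ Sᵢαᵢ = 529.2*0.86 + 529.2*0.07 + 979.2*0.90 = 1373.436 sabins.
Volume V = 36.5 × 14.5 × 9.6 = 5080.8 m³.
T = 0.161 V/A = 0.161·5080.8/1373.436 = 0.60 s.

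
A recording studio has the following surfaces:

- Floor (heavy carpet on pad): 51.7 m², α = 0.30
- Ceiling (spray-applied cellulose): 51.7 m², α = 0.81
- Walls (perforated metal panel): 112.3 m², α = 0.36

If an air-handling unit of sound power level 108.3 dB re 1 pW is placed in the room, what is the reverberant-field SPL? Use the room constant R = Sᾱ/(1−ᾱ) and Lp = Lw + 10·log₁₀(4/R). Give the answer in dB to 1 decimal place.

A = 97.815 sabins; S = 215.7 m².
ᾱ = 0.4535, so room constant R = A/(1−ᾱ) = 178.984 m².
Lp = 108.3 + 10·log₁₀(4/178.984) = 108.3 + (-16.51) = 91.8 dB.

91.8 dB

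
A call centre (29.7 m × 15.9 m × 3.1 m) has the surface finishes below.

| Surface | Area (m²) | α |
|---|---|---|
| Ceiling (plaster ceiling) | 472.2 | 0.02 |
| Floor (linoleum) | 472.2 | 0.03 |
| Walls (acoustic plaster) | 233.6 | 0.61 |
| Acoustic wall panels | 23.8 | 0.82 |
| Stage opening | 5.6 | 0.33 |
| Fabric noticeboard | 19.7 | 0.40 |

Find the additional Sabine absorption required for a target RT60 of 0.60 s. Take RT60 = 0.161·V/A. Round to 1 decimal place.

Total absorption A₁ = 472.2·0.02 + 472.2·0.03 + 233.6·0.61 + 23.8·0.82 + 5.6·0.33 + 19.7·0.40
  = 9.444 + 14.166 + 142.496 + 19.516 + 1.848 + 7.880 = 195.350 m² sabins.
V = 1463.913 m³. Required absorption A₂ = 0.161 × 1463.913 / 0.60 = 392.817 sabins.
Additional absorption ΔA = 392.817 − 195.350 = 197.5 sabins.

197.5 sabins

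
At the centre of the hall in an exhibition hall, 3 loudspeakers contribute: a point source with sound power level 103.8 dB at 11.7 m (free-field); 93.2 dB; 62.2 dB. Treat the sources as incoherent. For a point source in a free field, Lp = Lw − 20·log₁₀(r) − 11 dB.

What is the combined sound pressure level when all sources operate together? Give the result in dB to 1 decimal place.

Source at 11.7 m: Lp = 103.8 − 20·log₁₀(11.7) − 11 = 71.4 dB.
Σ 10^(Lᵢ/10) = 2.105e+09.
L_total = 10·log₁₀(2.105e+09) = 93.2 dB.

93.2 dB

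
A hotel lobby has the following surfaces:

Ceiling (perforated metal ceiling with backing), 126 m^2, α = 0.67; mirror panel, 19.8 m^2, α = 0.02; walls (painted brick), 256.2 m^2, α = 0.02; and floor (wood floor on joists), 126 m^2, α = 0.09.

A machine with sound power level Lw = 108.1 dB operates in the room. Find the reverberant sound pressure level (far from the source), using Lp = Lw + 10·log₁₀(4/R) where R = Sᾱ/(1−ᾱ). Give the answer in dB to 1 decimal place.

93.1 dB

Σ(Sᵢαᵢ) = 126·0.67 + 19.8·0.02 + 256.2·0.02 + 126·0.09 = 101.280; total area S = 528.0 m^2.
ᾱ = 0.1918, so room constant R = A/(1−ᾱ) = 125.316 m^2.
Lp = Lw + 10 log₁₀(4/R) = 108.1 -14.96 = 93.1 dB.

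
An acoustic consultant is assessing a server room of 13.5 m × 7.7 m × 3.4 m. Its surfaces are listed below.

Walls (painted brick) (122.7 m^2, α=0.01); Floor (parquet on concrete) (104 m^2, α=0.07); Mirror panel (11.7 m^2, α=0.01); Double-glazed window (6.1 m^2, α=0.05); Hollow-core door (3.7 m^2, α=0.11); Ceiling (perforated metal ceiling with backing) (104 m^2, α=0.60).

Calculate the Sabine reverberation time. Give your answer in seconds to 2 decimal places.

Equivalent absorption area: A = 122.7·0.01 + 104·0.07 + 11.7·0.01 + 6.1·0.05 + 3.7·0.11 + 104·0.60 = 71.736 m^2.
V = 13.5·7.7·3.4 = 353.43 m³.
Sabine: RT60 = 0.161 × 353.43 / 71.736 = 0.79 s.

0.79 sec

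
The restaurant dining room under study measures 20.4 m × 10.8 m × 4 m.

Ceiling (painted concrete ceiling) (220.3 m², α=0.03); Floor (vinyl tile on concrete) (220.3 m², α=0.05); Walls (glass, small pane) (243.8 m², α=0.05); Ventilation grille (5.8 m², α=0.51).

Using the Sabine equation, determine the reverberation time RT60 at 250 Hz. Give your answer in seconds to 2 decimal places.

Summing Sᵢαᵢ: 6.609 + 11.015 + 12.190 + 2.958 → A = 32.772 sabins.
Volume V = 20.4 × 10.8 × 4 = 881.28 m³.
RT60 = 0.161 · V / A = 0.161 × 881.28 / 32.772 = 4.33 s.

4.33 s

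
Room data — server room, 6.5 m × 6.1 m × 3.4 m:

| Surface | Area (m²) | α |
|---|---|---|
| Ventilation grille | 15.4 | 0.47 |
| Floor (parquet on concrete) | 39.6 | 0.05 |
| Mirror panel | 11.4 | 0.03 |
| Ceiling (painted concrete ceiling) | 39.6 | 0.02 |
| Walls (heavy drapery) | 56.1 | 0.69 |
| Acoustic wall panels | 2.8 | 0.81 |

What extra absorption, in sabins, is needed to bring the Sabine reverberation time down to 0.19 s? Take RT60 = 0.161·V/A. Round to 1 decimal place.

Summing Sᵢαᵢ: 7.238 + 1.980 + 0.342 + 0.792 + 38.709 + 2.268 → A₁ = 51.329 sabins.
Target A₂ = 0.161·134.81/0.19 = 114.234 sabins (V = 134.81 m³).
ΔA = A₂ − A₁ = 114.234 − 51.329 = 62.9 sabins.

62.9 sabins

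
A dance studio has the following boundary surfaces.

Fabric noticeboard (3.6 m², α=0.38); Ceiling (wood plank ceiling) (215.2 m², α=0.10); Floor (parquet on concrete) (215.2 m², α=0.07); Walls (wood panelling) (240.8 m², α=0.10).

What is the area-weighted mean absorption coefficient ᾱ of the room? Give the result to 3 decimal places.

S = Σ Sᵢ = 3.6 + 215.2 + 215.2 + 240.8 = 674.8 m².
Weighted sum Σ Sα = 62.032.
ᾱ = A/S = 0.092.

0.092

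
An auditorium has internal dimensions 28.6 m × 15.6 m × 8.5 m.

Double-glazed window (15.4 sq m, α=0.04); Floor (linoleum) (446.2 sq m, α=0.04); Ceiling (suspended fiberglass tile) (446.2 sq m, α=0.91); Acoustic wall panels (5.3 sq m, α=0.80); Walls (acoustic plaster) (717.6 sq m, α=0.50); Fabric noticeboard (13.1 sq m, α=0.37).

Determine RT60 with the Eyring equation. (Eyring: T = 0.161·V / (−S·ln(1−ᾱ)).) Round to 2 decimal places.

0.56 seconds

S = Σ Sᵢ = 1643.8 sq m.
Absorption A = 15.4×0.04 + 446.2×0.04 + 446.2×0.91 + 5.3×0.80 + 717.6×0.50 + 13.1×0.37 = 792.393 sabins.
Mean coefficient ᾱ = A/S = 0.4820.
Eyring denominator: −S ln(1−ᾱ) = 1081.259.
V = 28.6 × 15.6 × 8.5 = 3792.36 m³.
T = 0.161·V/[−S·ln(1−ᾱ)] = 0.161·3792.36/1081.259 = 0.56 s.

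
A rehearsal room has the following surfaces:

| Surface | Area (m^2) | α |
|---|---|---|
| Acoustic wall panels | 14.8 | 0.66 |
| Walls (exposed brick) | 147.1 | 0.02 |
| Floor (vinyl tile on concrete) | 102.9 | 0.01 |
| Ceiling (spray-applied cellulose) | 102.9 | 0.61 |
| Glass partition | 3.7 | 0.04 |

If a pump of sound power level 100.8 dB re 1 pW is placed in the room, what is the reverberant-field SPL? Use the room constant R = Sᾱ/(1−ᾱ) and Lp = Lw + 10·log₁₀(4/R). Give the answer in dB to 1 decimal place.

87.0 dB

Σ(Sᵢαᵢ) = 14.8·0.66 + 147.1·0.02 + 102.9·0.01 + 102.9·0.61 + 3.7·0.04 = 76.656; total area S = 371.4 m^2.
ᾱ = 0.2064, so room constant R = A/(1−ᾱ) = 96.593 m^2.
Lp = 100.8 + 10·log₁₀(4/96.593) = 100.8 + (-13.83) = 87.0 dB.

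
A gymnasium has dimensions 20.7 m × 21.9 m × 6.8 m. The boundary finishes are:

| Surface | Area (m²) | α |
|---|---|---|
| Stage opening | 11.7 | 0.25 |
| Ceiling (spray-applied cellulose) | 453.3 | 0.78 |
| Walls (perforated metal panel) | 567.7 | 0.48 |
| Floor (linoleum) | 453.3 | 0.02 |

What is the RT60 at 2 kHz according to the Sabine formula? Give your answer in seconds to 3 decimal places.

Summing Sᵢαᵢ: 2.925 + 353.574 + 272.496 + 9.066 → A = 638.061 sabins.
V = 20.7·21.9·6.8 = 3082.644 m³.
RT60 = 0.161 · V / A = 0.161 × 3082.644 / 638.061 = 0.778 s.

0.778 s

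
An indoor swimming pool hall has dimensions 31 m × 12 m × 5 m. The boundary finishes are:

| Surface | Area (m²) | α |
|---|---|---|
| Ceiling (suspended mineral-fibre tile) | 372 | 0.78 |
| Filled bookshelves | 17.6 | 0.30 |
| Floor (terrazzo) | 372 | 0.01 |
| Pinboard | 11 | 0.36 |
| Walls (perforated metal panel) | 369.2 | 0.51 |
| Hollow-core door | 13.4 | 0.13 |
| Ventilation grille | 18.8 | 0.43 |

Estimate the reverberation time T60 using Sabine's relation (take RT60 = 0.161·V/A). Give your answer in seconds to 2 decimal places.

0.60 s

Total absorption A = 372*0.78 + 17.6*0.30 + 372*0.01 + 11*0.36 + 369.2*0.51 + 13.4*0.13 + 18.8*0.43
  = 290.160 + 5.280 + 3.720 + 3.960 + 188.292 + 1.742 + 8.084 = 501.238 m² sabins.
Volume V = 31 × 12 × 5 = 1860 m³.
T = 0.161 V/A = 0.161·1860/501.238 = 0.60 s.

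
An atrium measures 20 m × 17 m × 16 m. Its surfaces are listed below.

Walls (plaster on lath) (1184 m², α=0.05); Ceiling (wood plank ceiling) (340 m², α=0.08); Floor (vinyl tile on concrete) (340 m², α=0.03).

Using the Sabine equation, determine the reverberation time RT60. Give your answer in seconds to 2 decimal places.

A = Σ Sᵢαᵢ = 1184·0.05 + 340·0.08 + 340·0.03 = 96.600 sabins.
V = 20·17·16 = 5440 m³.
RT60 = 0.161 · V / A = 0.161 × 5440 / 96.600 = 9.07 s.

9.07 s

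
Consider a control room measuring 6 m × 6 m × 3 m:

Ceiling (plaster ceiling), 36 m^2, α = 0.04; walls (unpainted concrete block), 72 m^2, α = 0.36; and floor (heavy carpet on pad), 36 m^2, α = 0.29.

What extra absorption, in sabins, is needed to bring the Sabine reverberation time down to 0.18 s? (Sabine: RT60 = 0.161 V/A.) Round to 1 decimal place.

Total absorption A₁ = 36·0.04 + 72·0.36 + 36·0.29
  = 1.440 + 25.920 + 10.440 = 37.800 m^2 sabins.
Target A₂ = 0.161·108/0.18 = 96.600 sabins (V = 108 m³).
ΔA = A₂ − A₁ = 96.600 − 37.800 = 58.8 sabins.

58.8 sabins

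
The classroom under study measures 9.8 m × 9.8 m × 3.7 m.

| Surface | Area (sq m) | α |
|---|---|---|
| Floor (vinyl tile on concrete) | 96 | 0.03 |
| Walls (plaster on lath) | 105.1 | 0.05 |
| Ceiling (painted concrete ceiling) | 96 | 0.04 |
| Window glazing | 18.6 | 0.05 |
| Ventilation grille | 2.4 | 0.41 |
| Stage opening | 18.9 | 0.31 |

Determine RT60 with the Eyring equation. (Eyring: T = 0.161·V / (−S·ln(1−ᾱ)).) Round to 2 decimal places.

S = Σ Sᵢ = 337.0 sq m.
Σ(Sᵢαᵢ) = 96·0.03 + 105.1·0.05 + 96·0.04 + 18.6·0.05 + 2.4·0.41 + 18.9·0.31 = 19.748.
ᾱ = 19.748 / 337.0 = 0.0586.
−S·ln(1−ᾱ) = −337.0 × ln(1 − 0.0586) = 20.350.
V = 9.8 × 9.8 × 3.7 = 355.348 m³.
T = 0.161·V/[−S·ln(1−ᾱ)] = 0.161·355.348/20.350 = 2.81 s.

2.81 s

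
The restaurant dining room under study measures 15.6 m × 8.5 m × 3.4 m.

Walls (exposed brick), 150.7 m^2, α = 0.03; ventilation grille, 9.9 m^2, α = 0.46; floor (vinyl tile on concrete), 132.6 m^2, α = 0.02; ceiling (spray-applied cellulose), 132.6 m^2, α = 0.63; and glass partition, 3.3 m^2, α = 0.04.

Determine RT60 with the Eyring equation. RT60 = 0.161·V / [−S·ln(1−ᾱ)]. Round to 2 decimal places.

S = Σ Sᵢ = 429.1 m^2.
Absorption A = 150.7·0.03 + 9.9·0.46 + 132.6·0.02 + 132.6·0.63 + 3.3·0.04 = 95.397 sabins.
ᾱ = 95.397 / 429.1 = 0.2223.
Eyring denominator: −S ln(1−ᾱ) = 107.882.
V = 15.6 × 8.5 × 3.4 = 450.84 m³.
T = 0.161·V/[−S·ln(1−ᾱ)] = 0.161·450.84/107.882 = 0.67 s.

0.67 s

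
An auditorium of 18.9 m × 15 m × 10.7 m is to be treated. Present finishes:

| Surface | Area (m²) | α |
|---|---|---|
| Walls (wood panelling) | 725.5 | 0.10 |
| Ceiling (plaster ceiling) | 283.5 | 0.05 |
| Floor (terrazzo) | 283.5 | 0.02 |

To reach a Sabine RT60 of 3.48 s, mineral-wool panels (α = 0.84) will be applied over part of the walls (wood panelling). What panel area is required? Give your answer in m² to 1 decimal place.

64.8

Total absorption A₁ = 725.5·0.10 + 283.5·0.05 + 283.5·0.02
  = 72.550 + 14.175 + 5.670 = 92.395 m² sabins.
Required A₂ = 0.161·3033.45/3.48 = 140.341 sabins.
Absorption to add: 140.341 − 92.395 = 47.946 sabins.
Each m² of panel replacing the walls (wood panelling) adds (0.84 − 0.10) = 0.74 sabins.
Area = ΔA/Δα = 47.946/0.74 = 64.8 m².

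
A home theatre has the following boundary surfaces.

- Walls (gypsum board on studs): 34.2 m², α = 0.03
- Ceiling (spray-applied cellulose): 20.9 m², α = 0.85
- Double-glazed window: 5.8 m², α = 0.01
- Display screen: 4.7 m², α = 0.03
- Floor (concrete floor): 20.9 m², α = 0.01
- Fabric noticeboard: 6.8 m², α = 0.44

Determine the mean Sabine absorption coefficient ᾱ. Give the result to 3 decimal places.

S = Σ Sᵢ = 34.2 + 20.9 + 5.8 + 4.7 + 20.9 + 6.8 = 93.3 m².
A = 34.2×0.03 + 20.9×0.85 + 5.8×0.01 + 4.7×0.03 + 20.9×0.01 + 6.8×0.44 = 22.191 sabins.
ᾱ = A/S = 0.238.

0.238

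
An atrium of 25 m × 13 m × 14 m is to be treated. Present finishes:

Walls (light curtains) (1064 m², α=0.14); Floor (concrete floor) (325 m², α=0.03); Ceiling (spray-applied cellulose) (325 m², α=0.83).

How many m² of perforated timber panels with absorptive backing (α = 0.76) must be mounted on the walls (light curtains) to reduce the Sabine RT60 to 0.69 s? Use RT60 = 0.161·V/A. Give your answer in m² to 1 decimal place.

1021.3

Equivalent absorption area: A₁ = 1064×0.14 + 325×0.03 + 325×0.83 = 428.460 m².
Required A₂ = 0.161·4550/0.69 = 1061.667 sabins.
Absorption to add: 1061.667 − 428.460 = 633.207 sabins.
Net gain per m²: Δα = 0.76 − 0.14 = 0.62.
Panel area = 633.207 / 0.62 = 1021.3 m².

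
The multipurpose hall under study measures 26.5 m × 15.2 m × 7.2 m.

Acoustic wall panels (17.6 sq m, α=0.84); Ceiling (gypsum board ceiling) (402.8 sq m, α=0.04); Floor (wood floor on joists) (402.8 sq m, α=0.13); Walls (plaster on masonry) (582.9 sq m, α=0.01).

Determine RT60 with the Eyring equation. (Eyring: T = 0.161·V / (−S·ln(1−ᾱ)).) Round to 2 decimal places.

Total surface area S = 17.6 + 402.8 + 402.8 + 582.9 = 1406.1 sq m.
Σ(Sᵢαᵢ) = 17.6×0.84 + 402.8×0.04 + 402.8×0.13 + 582.9×0.01 = 89.089.
ᾱ = 89.089 / 1406.1 = 0.0634.
−S·ln(1−ᾱ) = −1406.1 × ln(1 − 0.0634) = 92.098.
V = 26.5 × 15.2 × 7.2 = 2900.16 m³.
T = 0.161·V/[−S·ln(1−ᾱ)] = 0.161·2900.16/92.098 = 5.07 s.

5.07 sec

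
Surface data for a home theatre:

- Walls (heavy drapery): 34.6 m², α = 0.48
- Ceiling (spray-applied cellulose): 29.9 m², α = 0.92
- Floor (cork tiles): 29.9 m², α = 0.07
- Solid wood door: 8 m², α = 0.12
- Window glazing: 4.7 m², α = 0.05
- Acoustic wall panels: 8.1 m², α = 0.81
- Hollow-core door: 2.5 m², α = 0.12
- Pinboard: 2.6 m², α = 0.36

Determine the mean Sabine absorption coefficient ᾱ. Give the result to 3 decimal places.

S = Σ Sᵢ = 34.6 + 29.9 + 29.9 + 8 + 4.7 + 8.1 + 2.5 + 2.6 = 120.3 m².
Weighted sum Σ Sα = 55.201.
ᾱ = 55.201 / 120.3 = 0.459.

0.459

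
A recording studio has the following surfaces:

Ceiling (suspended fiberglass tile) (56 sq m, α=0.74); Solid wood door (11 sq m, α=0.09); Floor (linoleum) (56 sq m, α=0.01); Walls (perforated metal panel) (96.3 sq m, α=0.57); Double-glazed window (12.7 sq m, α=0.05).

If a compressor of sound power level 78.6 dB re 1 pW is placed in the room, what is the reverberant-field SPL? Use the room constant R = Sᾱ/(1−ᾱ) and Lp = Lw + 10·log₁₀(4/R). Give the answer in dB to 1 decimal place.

62.3 dB

A = 98.516 sabins; S = 232.0 sq m.
ᾱ = 0.4246, so room constant R = A/(1−ᾱ) = 171.213 sq m.
Lp = Lw + 10 log₁₀(4/R) = 78.6 -16.31 = 62.3 dB.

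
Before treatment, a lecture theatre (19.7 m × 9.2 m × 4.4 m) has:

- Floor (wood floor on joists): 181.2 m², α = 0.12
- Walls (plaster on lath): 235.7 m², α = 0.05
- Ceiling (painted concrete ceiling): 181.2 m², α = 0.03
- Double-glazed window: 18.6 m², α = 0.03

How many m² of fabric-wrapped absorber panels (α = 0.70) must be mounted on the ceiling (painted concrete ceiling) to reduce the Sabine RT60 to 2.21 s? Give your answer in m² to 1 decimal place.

Summing Sᵢαᵢ: 21.744 + 11.785 + 5.436 + 0.558 → A₁ = 39.523 sabins.
V = 797.456 m³. Target absorption A₂ = 0.161 × 797.456 / 2.21 = 58.095 sabins.
ΔA needed = 58.095 − 39.523 = 18.572 sabins.
Each m² of panel replacing the ceiling (painted concrete ceiling) adds (0.70 − 0.03) = 0.67 sabins.
Panel area = 18.572 / 0.67 = 27.7 m².

27.7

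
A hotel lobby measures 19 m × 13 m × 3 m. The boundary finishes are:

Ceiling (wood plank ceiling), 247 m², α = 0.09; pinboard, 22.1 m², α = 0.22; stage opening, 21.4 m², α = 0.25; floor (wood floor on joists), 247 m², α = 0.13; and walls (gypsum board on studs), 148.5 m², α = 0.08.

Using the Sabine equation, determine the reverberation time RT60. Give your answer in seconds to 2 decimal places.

1.56 s

Total absorption A = 247*0.09 + 22.1*0.22 + 21.4*0.25 + 247*0.13 + 148.5*0.08
  = 22.230 + 4.862 + 5.350 + 32.110 + 11.880 = 76.432 m² sabins.
Room volume: 741 m³.
T = 0.161 V/A = 0.161·741/76.432 = 1.56 s.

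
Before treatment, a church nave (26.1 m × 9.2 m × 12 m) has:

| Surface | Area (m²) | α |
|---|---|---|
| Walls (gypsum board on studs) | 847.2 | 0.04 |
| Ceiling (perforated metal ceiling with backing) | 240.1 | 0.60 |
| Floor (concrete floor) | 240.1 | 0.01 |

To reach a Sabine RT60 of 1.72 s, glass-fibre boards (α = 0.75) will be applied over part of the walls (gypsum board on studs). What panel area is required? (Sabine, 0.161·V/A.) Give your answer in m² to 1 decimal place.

Summing Sᵢαᵢ: 33.888 + 144.060 + 2.401 → A₁ = 180.349 sabins.
Required A₂ = 0.161·2881.44/1.72 = 269.716 sabins.
Absorption to add: 269.716 − 180.349 = 89.367 sabins.
Each m² of panel replacing the walls (gypsum board on studs) adds (0.75 − 0.04) = 0.71 sabins.
Panel area = 89.367 / 0.71 = 125.9 m².

125.9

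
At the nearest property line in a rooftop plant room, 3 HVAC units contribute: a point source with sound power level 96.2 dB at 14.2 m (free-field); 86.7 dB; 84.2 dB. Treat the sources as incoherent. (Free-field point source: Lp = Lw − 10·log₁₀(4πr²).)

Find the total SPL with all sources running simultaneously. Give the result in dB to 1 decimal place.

Source at 14.2 m: Lp = 96.2 − 10·log₁₀(4π·14.2²) = 96.2 − 10·log₁₀(2533.883) = 62.2 dB.
Sum in the linear (power) domain: Σ 10^(Lᵢ/10) = 10^(62.2/10) + 10^(86.7/10) + 10^(84.2/10) = 7.324e+08.
Back to dB: 10·log₁₀ Σ = 88.6 dB.

88.6 dB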